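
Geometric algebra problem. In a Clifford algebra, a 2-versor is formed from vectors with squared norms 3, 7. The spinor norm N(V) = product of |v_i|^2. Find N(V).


Spinor norm N(V) = |v1|^2 * |v2|^2 * ... * |v2|^2
= 3 * 7
Running product: 3, 21
N(V) = 21


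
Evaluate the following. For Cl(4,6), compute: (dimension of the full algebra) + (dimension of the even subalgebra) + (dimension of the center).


n = 4 + 6 = 10
Total dim = 2^10 = 1024
Even subalgebra dim = 2^9 = 512
n is even, so center dim = 1
Sum = 1024 + 512 + 1 = 1537


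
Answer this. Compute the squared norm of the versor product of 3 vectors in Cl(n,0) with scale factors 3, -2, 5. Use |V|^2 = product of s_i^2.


Each vector v_i has |v_i|^2 = s_i^2
Squared scales: 3^2 = 9, (-2)^2 = 4, 5^2 = 25
|V|^2 = 9 * 4 * 25
= 900


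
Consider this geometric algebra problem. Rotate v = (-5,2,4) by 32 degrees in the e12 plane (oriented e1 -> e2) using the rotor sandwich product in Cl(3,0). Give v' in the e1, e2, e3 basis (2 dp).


Rotor R = cos(16deg) - sin(16deg)*e12
Rotation angle theta = 2 * 16 = 32 degrees in the e12 plane (e1 -> e2).
The component perpendicular to the plane (e3) is invariant: v'_3 = v3 = 4.00
cos(32deg) = 0.8480, sin(32deg) = 0.5299
v'_1 = v1*cos(theta) - v2*sin(theta) = -5*0.8480 - 2*0.5299 = -5.30
v'_2 = v1*sin(theta) + v2*cos(theta) = -5*0.5299 + 2*0.8480 = -0.95
v' = -5.30*e1 - 0.95*e2 + 4.00*e3


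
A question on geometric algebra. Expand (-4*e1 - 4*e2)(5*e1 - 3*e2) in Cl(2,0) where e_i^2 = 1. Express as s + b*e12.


Expand: (-4*e1 - 4*e2)(5*e1 - 3*e2)
= (-4)*5*e1e1 + (-4)*(-3)*e1e2 + (-4)*5*e2e1 + (-4)*(-3)*e2e2
Using e1^2 = e2^2 = 1, e2e1 = -e1e2:
Scalar part s = (-4)*5 + (-4)*(-3) = -20 + 12 = -8
Bivector part b = (-4)*(-3) - (-4)*5 = 12 - (-20) = 32
uv = -8 + 32*e12


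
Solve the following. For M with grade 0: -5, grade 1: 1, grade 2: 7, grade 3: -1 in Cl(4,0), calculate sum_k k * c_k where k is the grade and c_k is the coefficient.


Grade-weighted sum = sum of grade_k * coefficient_k
0*(-5) = 0
1*1 = 1
2*7 = 14
3*(-1) = -3
Total = 0 + 1 + 14 + (-3) = 12


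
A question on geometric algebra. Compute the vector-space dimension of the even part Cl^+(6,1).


Even subalgebra dimension = 2^(n-1)
n = 6 + 1 = 7
2^(7 - 1) = 2^6 = 64
Verification: sum of C(7,k) for even k = 1 + 21 + 35 + 7 = 64
Result = 64


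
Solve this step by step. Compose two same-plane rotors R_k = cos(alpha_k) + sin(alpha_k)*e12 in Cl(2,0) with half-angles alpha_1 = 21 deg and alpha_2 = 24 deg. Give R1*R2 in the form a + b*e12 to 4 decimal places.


Same-plane rotors commute and their half-angles add:
R1*R2 = cos(a1 + a2) + sin(a1 + a2)*e12.
a1 + a2 = 21 + 24 = 45 deg
cos(45 deg) = 0.7071
sin(45 deg) = 0.7071
R1*R2 = 0.7071 + 0.7071*e12


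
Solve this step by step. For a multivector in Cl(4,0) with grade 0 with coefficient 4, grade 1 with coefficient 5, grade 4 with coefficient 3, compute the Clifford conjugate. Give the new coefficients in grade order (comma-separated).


Clifford conjugate sign for grade k: (-1)^(k(k+1)/2)
Grade 0: (-1)^(0*1/2) = (-1)^0 = 1, coeff 4 -> 4
Grade 1: (-1)^(1*2/2) = (-1)^1 = -1, coeff 5 -> -5
Grade 4: (-1)^(4*5/2) = (-1)^10 = 1, coeff 3 -> 3
Conjugated coefficients: 4, -5, 3


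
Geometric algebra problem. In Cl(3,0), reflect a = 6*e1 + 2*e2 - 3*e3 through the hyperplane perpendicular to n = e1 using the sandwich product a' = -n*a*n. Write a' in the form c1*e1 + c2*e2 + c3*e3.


Reflection formula: a' = -n*a*n, with n = e1 (unit vector, n^2 = 1).
For reflection through hyperplane perp to e1:
The component along e1 flips sign, others stay.
a = (6, 2, -3)
a' = (-6, 2, -3)
a' = -6*e1 + 2*e2 - 3*e3


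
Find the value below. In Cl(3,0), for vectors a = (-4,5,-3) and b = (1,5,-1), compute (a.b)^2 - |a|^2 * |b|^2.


a . b = (-4)*1 + 5*5 + (-3)*(-1)
= -4 + 25 + 3 = 24
|a|^2 = (-4)^2 + 5^2 + (-3)^2 = 50
|b|^2 = 1^2 + 5^2 + (-1)^2 = 27
(a.b)^2 = 24^2 = 576
|a|^2 * |b|^2 = 50 * 27 = 1350
Result = 576 - 1350 = -774


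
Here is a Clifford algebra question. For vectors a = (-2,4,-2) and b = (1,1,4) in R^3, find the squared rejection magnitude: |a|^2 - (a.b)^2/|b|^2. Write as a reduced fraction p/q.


|a|^2 = (-2)^2 + 4^2 + (-2)^2 = 24
|b|^2 = 1^2 + 1^2 + 4^2 = 18
a . b = (-2)*1 + 4*1 + (-2)*4 = -6
(a.b)^2 = (-6)^2 = 36
|rej|^2 = 24 - 36/18
= (432 - 36)/18
= 396/18
In lowest terms: 22/1


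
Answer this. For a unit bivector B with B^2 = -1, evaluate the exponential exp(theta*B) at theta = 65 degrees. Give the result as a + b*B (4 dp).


For a unit bivector B with B^2 = -1, the exponential series gives
e^(theta*B) = cos(theta) + sin(theta)*B (the GA analogue of Euler's formula).
theta = 65 degrees = 1.134464 rad
cos(65 deg) = 0.4226
sin(65 deg) = 0.9063
exp(theta*B) = 0.4226 + 0.9063*B


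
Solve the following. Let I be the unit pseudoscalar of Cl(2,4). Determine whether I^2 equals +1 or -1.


The pseudoscalar I = e1...e_n (product of all n generators) of Cl(p,q) satisfies I^2 = (-1)^(q + n(n-1)/2).
p = 2, q = 4, n = p + q = 6
n(n-1)/2 = 6 * 5 / 2 = 15
Exponent = q + n(n-1)/2 = 4 + 15 = 19
I^2 = (-1)^19 = -1


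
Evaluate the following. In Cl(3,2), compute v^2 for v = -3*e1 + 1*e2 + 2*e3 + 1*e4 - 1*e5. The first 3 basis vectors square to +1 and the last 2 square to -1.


v^2 = sum of c_i^2 * e_i^2
Positive signature terms (e_i^2 = +1): (-3)^2 + 1^2 + 2^2 = 14
Negative signature terms (e_j^2 = -1): 1^2 + (-1)^2 = 2
v^2 = 14 - 2 = 12


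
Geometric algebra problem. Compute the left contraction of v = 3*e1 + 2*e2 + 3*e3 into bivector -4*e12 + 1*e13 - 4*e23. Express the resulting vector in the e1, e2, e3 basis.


Left contraction v _| B = <vB>_1 (grade-1 part of the geometric product vB).
Using e1_|e12 = e2, e2_|e12 = -e1, e1_|e13 = e3, e3_|e13 = -e1, e2_|e23 = e3, e3_|e23 = -e2:
e1 coeff: -v2*b12 - v3*b13 = -(2)*(-4) - (3)*(1) = 5
e2 coeff: v1*b12 - v3*b23 = (3)*(-4) - (3)*(-4) = 0
e3 coeff: v1*b13 + v2*b23 = (3)*(1) + (2)*(-4) = -5
v _| B = 5*e1 + 0*e2 - 5*e3


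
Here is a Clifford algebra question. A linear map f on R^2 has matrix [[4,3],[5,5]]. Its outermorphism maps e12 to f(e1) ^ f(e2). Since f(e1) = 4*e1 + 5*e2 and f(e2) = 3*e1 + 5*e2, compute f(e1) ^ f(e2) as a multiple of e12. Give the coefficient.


The outermorphism of a linear map f sends e1^e2 to f(e1)^f(e2).
f(e1) = 4*e1 + 5*e2
f(e2) = 3*e1 + 5*e2
f(e1) ^ f(e2) = (4*e1 + 5*e2) ^ (3*e1 + 5*e2)
= 4*5*e12 + 5*3*e21
= (20 - 15)*e12
= 5*e12
Coefficient = 5


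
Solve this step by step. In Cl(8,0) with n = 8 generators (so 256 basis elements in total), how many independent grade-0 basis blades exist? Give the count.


Number of grade-k basis blades in Cl(p,q) with n = p + q is C(n, k).
n = 8 + 0 = 8
C(8, 0) = 8! / (0! * 8!)
= 40320 / (1 * 40320)
= 1


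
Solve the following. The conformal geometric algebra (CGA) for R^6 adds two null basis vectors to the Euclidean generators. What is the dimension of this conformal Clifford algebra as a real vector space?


The conformal model of R^6 uses Cl(7,1): the 6 Euclidean generators plus two extra orthogonal generators e+ (e+^2 = +1) and e- (e-^2 = -1), from which the null vectors e0, einf are built.
Number of generators m = 6 + 2 = 8.
dim Cl(p,q) = 2^m = 2^8 = 256


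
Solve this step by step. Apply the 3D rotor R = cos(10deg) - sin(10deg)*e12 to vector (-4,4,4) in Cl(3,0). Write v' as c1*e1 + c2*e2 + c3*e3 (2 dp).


Rotor R = cos(10deg) - sin(10deg)*e12
Rotation angle theta = 2 * 10 = 20 degrees in the e12 plane (e1 -> e2).
The component perpendicular to the plane (e3) is invariant: v'_3 = v3 = 4.00
cos(20deg) = 0.9397, sin(20deg) = 0.3420
v'_1 = v1*cos(theta) - v2*sin(theta) = -4*0.9397 - 4*0.3420 = -5.13
v'_2 = v1*sin(theta) + v2*cos(theta) = -4*0.3420 + 4*0.9397 = 2.39
v' = -5.13*e1 + 2.39*e2 + 4.00*e3


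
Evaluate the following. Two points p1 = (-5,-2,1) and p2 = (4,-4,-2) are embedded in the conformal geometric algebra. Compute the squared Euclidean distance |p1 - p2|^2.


p1 - p2 = (-9, 2, 3)
|p1 - p2|^2 = (-9)^2 + 2^2 + 3^2
= 81 + 4 + 9
= 94


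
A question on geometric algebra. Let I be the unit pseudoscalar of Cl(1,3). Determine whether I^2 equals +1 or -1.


The pseudoscalar I = e1...e_n (product of all n generators) of Cl(p,q) satisfies I^2 = (-1)^(q + n(n-1)/2).
p = 1, q = 3, n = p + q = 4
n(n-1)/2 = 4 * 3 / 2 = 6
Exponent = q + n(n-1)/2 = 3 + 6 = 9
I^2 = (-1)^9 = -1


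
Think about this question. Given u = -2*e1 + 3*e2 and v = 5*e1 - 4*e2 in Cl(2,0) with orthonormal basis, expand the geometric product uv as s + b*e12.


Expand: (-2*e1 + 3*e2)(5*e1 - 4*e2)
= (-2)*5*e1e1 + (-2)*(-4)*e1e2 + 3*5*e2e1 + 3*(-4)*e2e2
Using e1^2 = e2^2 = 1, e2e1 = -e1e2:
Scalar part s = (-2)*5 + 3*(-4) = -10 + (-12) = -22
Bivector part b = (-2)*(-4) - 3*5 = 8 - 15 = -7
uv = -22 - 7*e12


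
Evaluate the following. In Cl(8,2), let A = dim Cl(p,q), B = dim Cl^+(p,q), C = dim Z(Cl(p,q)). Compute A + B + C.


n = 8 + 2 = 10
Total dim = 2^10 = 1024
Even subalgebra dim = 2^9 = 512
n is even, so center dim = 1
Sum = 1024 + 512 + 1 = 1537


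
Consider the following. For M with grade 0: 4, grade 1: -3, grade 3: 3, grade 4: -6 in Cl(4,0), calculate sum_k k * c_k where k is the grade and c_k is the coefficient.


Grade-weighted sum = sum of grade_k * coefficient_k
0*4 = 0
1*(-3) = -3
3*3 = 9
4*(-6) = -24
Total = 0 + (-3) + 9 + (-24) = -18


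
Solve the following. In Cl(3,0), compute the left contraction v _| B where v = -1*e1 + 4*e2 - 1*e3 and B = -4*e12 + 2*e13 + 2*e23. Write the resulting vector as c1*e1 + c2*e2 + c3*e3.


Left contraction v _| B = <vB>_1 (grade-1 part of the geometric product vB).
Using e1_|e12 = e2, e2_|e12 = -e1, e1_|e13 = e3, e3_|e13 = -e1, e2_|e23 = e3, e3_|e23 = -e2:
e1 coeff: -v2*b12 - v3*b13 = -(4)*(-4) - (-1)*(2) = 18
e2 coeff: v1*b12 - v3*b23 = (-1)*(-4) - (-1)*(2) = 6
e3 coeff: v1*b13 + v2*b23 = (-1)*(2) + (4)*(2) = 6
v _| B = 18*e1 + 6*e2 + 6*e3


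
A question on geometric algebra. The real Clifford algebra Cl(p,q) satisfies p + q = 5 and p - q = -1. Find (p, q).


We need p + q = 5 and p - q = -1.
Adding: 2p = 5 + (-1) = 4, so p = 2.
Then q = 5 - 2 = 3.
(p, q) = (2, 3)


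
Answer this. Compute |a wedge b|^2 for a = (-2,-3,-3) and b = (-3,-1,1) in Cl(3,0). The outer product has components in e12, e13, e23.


a wedge b = (a1*b2 - a2*b1)*e12 + (a1*b3 - a3*b1)*e13 + (a2*b3 - a3*b2)*e23
e12 coeff: (-2)*(-1) - (-3)*(-3) = 2 - 9 = -7
e13 coeff: (-2)*1 - (-3)*(-3) = -2 - 9 = -11
e23 coeff: (-3)*1 - (-3)*(-1) = -3 - 3 = -6
|a wedge b|^2 = (-7)^2 + (-11)^2 + (-6)^2
= 49 + 121 + 36
= 206


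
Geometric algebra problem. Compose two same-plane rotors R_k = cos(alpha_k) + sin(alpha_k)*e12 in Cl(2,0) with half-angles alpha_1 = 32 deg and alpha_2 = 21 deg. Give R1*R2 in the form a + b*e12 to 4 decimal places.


Same-plane rotors commute and their half-angles add:
R1*R2 = cos(a1 + a2) + sin(a1 + a2)*e12.
a1 + a2 = 32 + 21 = 53 deg
cos(53 deg) = 0.6018
sin(53 deg) = 0.7986
R1*R2 = 0.6018 + 0.7986*e12


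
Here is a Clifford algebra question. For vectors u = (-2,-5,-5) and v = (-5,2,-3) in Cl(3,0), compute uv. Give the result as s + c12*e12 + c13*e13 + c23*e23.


In Cl(3,0): e_i^2 = 1, e_ie_j = -e_je_i for i != j.
Scalar part = u . v = (-2)*(-5) + (-5)*2 + (-5)*(-3)
= 10 + (-10) + 15 = 15
e12 coeff = (-2)*2 - (-5)*(-5) = -4 - 25 = -29
e13 coeff = (-2)*(-3) - (-5)*(-5) = 6 - 25 = -19
e23 coeff = (-5)*(-3) - (-5)*2 = 15 - (-10) = 25
uv = 15 - 29*e12 - 19*e13 + 25*e23


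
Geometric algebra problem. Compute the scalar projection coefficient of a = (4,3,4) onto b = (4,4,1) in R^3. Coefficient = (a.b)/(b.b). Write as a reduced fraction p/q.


Projection coefficient = (a . b) / (b . b)
a . b = 4*4 + 3*4 + 4*1
= 16 + 12 + 4 = 32
b . b = 4^2 + 4^2 + 1^2
= 16 + 16 + 1 = 33
Coefficient = 32/33
In lowest terms: 32/33


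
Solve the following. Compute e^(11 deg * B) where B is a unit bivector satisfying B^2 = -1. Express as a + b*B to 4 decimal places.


For a unit bivector B with B^2 = -1, the exponential series gives
e^(theta*B) = cos(theta) + sin(theta)*B (the GA analogue of Euler's formula).
theta = 11 degrees = 0.191986 rad
cos(11 deg) = 0.9816
sin(11 deg) = 0.1908
exp(theta*B) = 0.9816 + 0.1908*B


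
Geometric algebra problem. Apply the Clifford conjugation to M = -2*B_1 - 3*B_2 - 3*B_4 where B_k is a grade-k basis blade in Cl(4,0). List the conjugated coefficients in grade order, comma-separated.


Clifford conjugate sign for grade k: (-1)^(k(k+1)/2)
Grade 1: (-1)^(1*2/2) = (-1)^1 = -1, coeff -2 -> 2
Grade 2: (-1)^(2*3/2) = (-1)^3 = -1, coeff -3 -> 3
Grade 4: (-1)^(4*5/2) = (-1)^10 = 1, coeff -3 -> -3
Conjugated coefficients: 2, 3, -3


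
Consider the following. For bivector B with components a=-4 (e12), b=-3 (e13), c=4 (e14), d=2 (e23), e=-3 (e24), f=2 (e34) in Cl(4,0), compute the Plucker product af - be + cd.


Plucker relation: af - be + cd
a*f = (-4)*2 = -8
b*e = (-3)*(-3) = 9
c*d = 4*2 = 8
af - be + cd = -8 - 9 + 8
= -9


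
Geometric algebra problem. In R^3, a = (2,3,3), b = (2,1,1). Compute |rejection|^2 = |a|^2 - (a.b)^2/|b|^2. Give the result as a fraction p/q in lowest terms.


|a|^2 = 2^2 + 3^2 + 3^2 = 22
|b|^2 = 2^2 + 1^2 + 1^2 = 6
a . b = 2*2 + 3*1 + 3*1 = 10
(a.b)^2 = 10^2 = 100
|rej|^2 = 22 - 100/6
= (132 - 100)/6
= 32/6
In lowest terms: 16/3


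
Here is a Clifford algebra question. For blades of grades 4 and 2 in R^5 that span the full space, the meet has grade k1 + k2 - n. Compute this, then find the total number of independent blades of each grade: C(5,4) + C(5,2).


Meet grade = grade(A) + grade(B) - n
= 4 + 2 - 5 = 1
C(5,4) = 5
C(5,2) = 10
dim_A + dim_B = 5 + 10 = 15


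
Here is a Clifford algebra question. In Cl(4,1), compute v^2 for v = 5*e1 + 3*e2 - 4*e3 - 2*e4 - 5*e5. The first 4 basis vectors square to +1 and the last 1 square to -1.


v^2 = sum of c_i^2 * e_i^2
Positive signature terms (e_i^2 = +1): 5^2 + 3^2 + (-4)^2 + (-2)^2 = 54
Negative signature terms (e_j^2 = -1): (-5)^2 = 25
v^2 = 54 - 25 = 29


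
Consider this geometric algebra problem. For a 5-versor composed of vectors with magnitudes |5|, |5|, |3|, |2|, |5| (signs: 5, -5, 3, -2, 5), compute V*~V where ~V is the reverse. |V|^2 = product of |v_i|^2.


Each vector v_i has |v_i|^2 = s_i^2
Squared scales: 5^2 = 25, (-5)^2 = 25, 3^2 = 9, (-2)^2 = 4, 5^2 = 25
|V|^2 = 25 * 25 * 9 * 4 * 25
= 562500


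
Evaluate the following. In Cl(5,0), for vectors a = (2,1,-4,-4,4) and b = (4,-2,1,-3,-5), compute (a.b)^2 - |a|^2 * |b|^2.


a . b = 2*4 + 1*(-2) + (-4)*1 + (-4)*(-3) + 4*(-5)
= 8 + (-2) + (-4) + 12 + (-20) = -6
|a|^2 = 2^2 + 1^2 + (-4)^2 + (-4)^2 + 4^2 = 53
|b|^2 = 4^2 + (-2)^2 + 1^2 + (-3)^2 + (-5)^2 = 55
(a.b)^2 = (-6)^2 = 36
|a|^2 * |b|^2 = 53 * 55 = 2915
Result = 36 - 2915 = -2879


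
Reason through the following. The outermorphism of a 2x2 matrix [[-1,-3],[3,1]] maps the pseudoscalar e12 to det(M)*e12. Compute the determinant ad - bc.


The outermorphism of a linear map f sends e1^e2 to f(e1)^f(e2).
f(e1) = -1*e1 + 3*e2
f(e2) = -3*e1 + 1*e2
f(e1) ^ f(e2) = (-1*e1 + 3*e2) ^ (-3*e1 + 1*e2)
= (-1)*1*e12 + 3*(-3)*e21
= (-1 - (-9))*e12
= 8*e12
Coefficient = 8


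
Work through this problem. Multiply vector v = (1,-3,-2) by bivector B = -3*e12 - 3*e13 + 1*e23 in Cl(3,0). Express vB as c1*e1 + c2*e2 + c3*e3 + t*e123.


vB has grade-1 (vector) and grade-3 (trivector) parts: vB = (v _| B) + (v ^ B).
Vector part <vB>_1:
  e1: -v2*b12 - v3*b13 = -(-3)*(-3) - (-2)*(-3) = -15
  e2: v1*b12 - v3*b23 = (1)*(-3) - (-2)*(1) = -1
  e3: v1*b13 + v2*b23 = (1)*(-3) + (-3)*(1) = -6
Trivector part <vB>_3:
  e123: v1*b23 - v2*b13 + v3*b12 = (1)*(1) - (-3)*(-3) + (-2)*(-3) = -2
vB = -15*e1 - 1*e2 - 6*e3 - 2*e123


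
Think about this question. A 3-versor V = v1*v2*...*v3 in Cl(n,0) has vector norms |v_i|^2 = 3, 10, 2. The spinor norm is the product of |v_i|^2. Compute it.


Spinor norm N(V) = |v1|^2 * |v2|^2 * ... * |v3|^2
= 3 * 10 * 2
Running product: 3, 30, 60
N(V) = 60


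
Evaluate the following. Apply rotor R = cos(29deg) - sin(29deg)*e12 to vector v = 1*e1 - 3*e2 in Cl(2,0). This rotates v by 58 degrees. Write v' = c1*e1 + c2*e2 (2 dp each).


Rotor R = cos(29deg) - sin(29deg)*e12
Rotation angle theta = 2 * 29 = 58 degrees
v' = R*v*~R rotates v by theta.
cos(58deg) = 0.5299, sin(58deg) = 0.8480
v'_1 = 1*cos(58deg) - (-3)*sin(58deg)
= 1*0.5299 - (-3)*0.8480
= 3.07
v'_2 = 1*sin(58deg) + (-3)*cos(58deg)
= 1*0.8480 + (-3)*0.5299
= -0.74
v' = 3.07*e1 - 0.74*e2


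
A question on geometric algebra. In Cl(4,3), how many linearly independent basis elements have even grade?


Even subalgebra dimension = 2^(n-1)
n = 4 + 3 = 7
2^(7 - 1) = 2^6 = 64
Verification: sum of C(7,k) for even k = 1 + 21 + 35 + 7 = 64
Result = 64


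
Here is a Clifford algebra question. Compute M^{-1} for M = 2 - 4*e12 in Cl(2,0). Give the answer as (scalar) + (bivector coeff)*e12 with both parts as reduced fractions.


M = 2 - 4*e12, where e12^2 = -1.
Since M commutes with its reverse ~M = a - b*e12, M * ~M = a^2 - b^2*e12^2 = a^2 + b^2.
So M^{-1} = ~M / (a^2 + b^2) = (a - b*e12)/(a^2 + b^2).
a^2 + b^2 = 4 + 16 = 20
Scalar part = 2/20 = 1/10
Bivector coeff = 4/20 = 1/5
M^{-1} = 1/10 + 1/5*e12


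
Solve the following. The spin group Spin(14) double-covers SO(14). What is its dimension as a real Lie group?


Spin(n) double-covers SO(n); both have Lie algebra so(n) of dimension n(n-1)/2.
n = 14
n(n-1) = 14 * 13 = 182
dim Spin(14) = 182/2 = 91


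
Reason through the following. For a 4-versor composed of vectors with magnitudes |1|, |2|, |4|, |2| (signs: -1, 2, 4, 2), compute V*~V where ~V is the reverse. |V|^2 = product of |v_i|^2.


Each vector v_i has |v_i|^2 = s_i^2
Squared scales: (-1)^2 = 1, 2^2 = 4, 4^2 = 16, 2^2 = 4
|V|^2 = 1 * 4 * 16 * 4
= 256


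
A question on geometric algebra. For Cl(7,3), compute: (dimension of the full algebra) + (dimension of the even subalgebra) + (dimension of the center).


n = 7 + 3 = 10
Total dim = 2^10 = 1024
Even subalgebra dim = 2^9 = 512
n is even, so center dim = 1
Sum = 1024 + 512 + 1 = 1537


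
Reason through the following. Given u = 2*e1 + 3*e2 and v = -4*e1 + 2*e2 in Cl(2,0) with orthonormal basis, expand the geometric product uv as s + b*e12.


Expand: (2*e1 + 3*e2)(-4*e1 + 2*e2)
= 2*(-4)*e1e1 + 2*2*e1e2 + 3*(-4)*e2e1 + 3*2*e2e2
Using e1^2 = e2^2 = 1, e2e1 = -e1e2:
Scalar part s = 2*(-4) + 3*2 = -8 + 6 = -2
Bivector part b = 2*2 - 3*(-4) = 4 - (-12) = 16
uv = -2 + 16*e12


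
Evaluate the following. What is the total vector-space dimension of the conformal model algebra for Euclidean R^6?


The conformal model of R^6 uses Cl(7,1): the 6 Euclidean generators plus two extra orthogonal generators e+ (e+^2 = +1) and e- (e-^2 = -1), from which the null vectors e0, einf are built.
Number of generators m = 6 + 2 = 8.
dim Cl(p,q) = 2^m = 2^8 = 256


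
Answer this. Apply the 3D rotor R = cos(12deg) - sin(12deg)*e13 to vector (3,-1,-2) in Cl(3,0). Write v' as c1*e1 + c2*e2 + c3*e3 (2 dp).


Rotor R = cos(12deg) - sin(12deg)*e13
Rotation angle theta = 2 * 12 = 24 degrees in the e13 plane (e1 -> e3).
The component perpendicular to the plane (e2) is invariant: v'_2 = v2 = -1.00
cos(24deg) = 0.9135, sin(24deg) = 0.4067
v'_1 = v1*cos(theta) - v3*sin(theta) = 3*0.9135 - (-2)*0.4067 = 3.55
v'_3 = v1*sin(theta) + v3*cos(theta) = 3*0.4067 + (-2)*0.9135 = -0.61
v' = 3.55*e1 - 1.00*e2 - 0.61*e3


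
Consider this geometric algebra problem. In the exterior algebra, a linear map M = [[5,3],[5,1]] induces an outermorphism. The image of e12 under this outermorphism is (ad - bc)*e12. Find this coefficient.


The outermorphism of a linear map f sends e1^e2 to f(e1)^f(e2).
f(e1) = 5*e1 + 5*e2
f(e2) = 3*e1 + 1*e2
f(e1) ^ f(e2) = (5*e1 + 5*e2) ^ (3*e1 + 1*e2)
= 5*1*e12 + 5*3*e21
= (5 - 15)*e12
= -10*e12
Coefficient = -10


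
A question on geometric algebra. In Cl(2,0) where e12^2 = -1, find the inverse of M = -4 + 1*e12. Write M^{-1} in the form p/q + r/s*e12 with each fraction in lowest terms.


M = -4 + 1*e12, where e12^2 = -1.
Since M commutes with its reverse ~M = a - b*e12, M * ~M = a^2 - b^2*e12^2 = a^2 + b^2.
So M^{-1} = ~M / (a^2 + b^2) = (a - b*e12)/(a^2 + b^2).
a^2 + b^2 = 16 + 1 = 17
Scalar part = -4/17 = -4/17
Bivector coeff = -1/17 = -1/17
M^{-1} = -4/17 - 1/17*e12


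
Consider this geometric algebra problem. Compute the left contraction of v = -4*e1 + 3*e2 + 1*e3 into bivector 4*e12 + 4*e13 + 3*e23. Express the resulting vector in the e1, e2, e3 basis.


Left contraction v _| B = <vB>_1 (grade-1 part of the geometric product vB).
Using e1_|e12 = e2, e2_|e12 = -e1, e1_|e13 = e3, e3_|e13 = -e1, e2_|e23 = e3, e3_|e23 = -e2:
e1 coeff: -v2*b12 - v3*b13 = -(3)*(4) - (1)*(4) = -16
e2 coeff: v1*b12 - v3*b23 = (-4)*(4) - (1)*(3) = -19
e3 coeff: v1*b13 + v2*b23 = (-4)*(4) + (3)*(3) = -7
v _| B = -16*e1 - 19*e2 - 7*e3


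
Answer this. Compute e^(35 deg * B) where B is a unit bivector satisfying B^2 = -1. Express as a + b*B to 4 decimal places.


For a unit bivector B with B^2 = -1, the exponential series gives
e^(theta*B) = cos(theta) + sin(theta)*B (the GA analogue of Euler's formula).
theta = 35 degrees = 0.610865 rad
cos(35 deg) = 0.8192
sin(35 deg) = 0.5736
exp(theta*B) = 0.8192 + 0.5736*B


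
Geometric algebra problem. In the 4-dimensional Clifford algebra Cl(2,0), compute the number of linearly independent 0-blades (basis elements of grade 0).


Number of grade-k basis blades in Cl(p,q) with n = p + q is C(n, k).
n = 2 + 0 = 2
C(2, 0) = 2! / (0! * 2!)
= 2 / (1 * 2)
= 1


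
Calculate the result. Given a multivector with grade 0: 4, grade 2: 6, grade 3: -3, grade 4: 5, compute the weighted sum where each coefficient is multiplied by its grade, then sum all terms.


Grade-weighted sum = sum of grade_k * coefficient_k
0*4 = 0
2*6 = 12
3*(-3) = -9
4*5 = 20
Total = 0 + 12 + (-9) + 20 = 23


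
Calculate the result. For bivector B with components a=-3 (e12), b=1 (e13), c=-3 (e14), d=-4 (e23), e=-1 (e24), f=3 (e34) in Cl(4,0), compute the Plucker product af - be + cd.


Plucker relation: af - be + cd
a*f = (-3)*3 = -9
b*e = 1*(-1) = -1
c*d = (-3)*(-4) = 12
af - be + cd = -9 - (-1) + 12
= 4


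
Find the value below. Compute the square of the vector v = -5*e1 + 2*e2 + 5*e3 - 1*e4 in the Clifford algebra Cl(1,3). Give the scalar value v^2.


v^2 = sum of c_i^2 * e_i^2
Positive signature terms (e_i^2 = +1): (-5)^2 = 25
Negative signature terms (e_j^2 = -1): 2^2 + 5^2 + (-1)^2 = 30
v^2 = 25 - 30 = -5


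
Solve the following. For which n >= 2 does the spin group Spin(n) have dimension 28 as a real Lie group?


dim Spin(n) = dim so(n) = n(n-1)/2.
Solve n(n-1)/2 = 28, i.e. n^2 - n - 56 = 0.
Discriminant = 1 + 8*28 = 225
n = (1 + sqrt(225))/2 = (1 + 15)/2 = 8


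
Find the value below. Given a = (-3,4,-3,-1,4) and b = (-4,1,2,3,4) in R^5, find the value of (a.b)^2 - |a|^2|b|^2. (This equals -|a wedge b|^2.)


a . b = (-3)*(-4) + 4*1 + (-3)*2 + (-1)*3 + 4*4
= 12 + 4 + (-6) + (-3) + 16 = 23
|a|^2 = (-3)^2 + 4^2 + (-3)^2 + (-1)^2 + 4^2 = 51
|b|^2 = (-4)^2 + 1^2 + 2^2 + 3^2 + 4^2 = 46
(a.b)^2 = 23^2 = 529
|a|^2 * |b|^2 = 51 * 46 = 2346
Result = 529 - 2346 = -1817


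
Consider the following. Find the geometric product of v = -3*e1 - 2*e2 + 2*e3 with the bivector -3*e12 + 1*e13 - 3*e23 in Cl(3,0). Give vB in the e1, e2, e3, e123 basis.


vB has grade-1 (vector) and grade-3 (trivector) parts: vB = (v _| B) + (v ^ B).
Vector part <vB>_1:
  e1: -v2*b12 - v3*b13 = -(-2)*(-3) - (2)*(1) = -8
  e2: v1*b12 - v3*b23 = (-3)*(-3) - (2)*(-3) = 15
  e3: v1*b13 + v2*b23 = (-3)*(1) + (-2)*(-3) = 3
Trivector part <vB>_3:
  e123: v1*b23 - v2*b13 + v3*b12 = (-3)*(-3) - (-2)*(1) + (2)*(-3) = 5
vB = -8*e1 + 15*e2 + 3*e3 + 5*e123


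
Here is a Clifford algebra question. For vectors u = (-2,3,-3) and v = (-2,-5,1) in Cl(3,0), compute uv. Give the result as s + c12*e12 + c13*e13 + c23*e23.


In Cl(3,0): e_i^2 = 1, e_ie_j = -e_je_i for i != j.
Scalar part = u . v = (-2)*(-2) + 3*(-5) + (-3)*1
= 4 + (-15) + (-3) = -14
e12 coeff = (-2)*(-5) - 3*(-2) = 10 - (-6) = 16
e13 coeff = (-2)*1 - (-3)*(-2) = -2 - 6 = -8
e23 coeff = 3*1 - (-3)*(-5) = 3 - 15 = -12
uv = -14 + 16*e12 - 8*e13 - 12*e23


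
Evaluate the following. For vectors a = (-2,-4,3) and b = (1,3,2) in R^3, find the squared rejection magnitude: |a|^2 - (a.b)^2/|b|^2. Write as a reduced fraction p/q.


|a|^2 = (-2)^2 + (-4)^2 + 3^2 = 29
|b|^2 = 1^2 + 3^2 + 2^2 = 14
a . b = (-2)*1 + (-4)*3 + 3*2 = -8
(a.b)^2 = (-8)^2 = 64
|rej|^2 = 29 - 64/14
= (406 - 64)/14
= 342/14
In lowest terms: 171/7


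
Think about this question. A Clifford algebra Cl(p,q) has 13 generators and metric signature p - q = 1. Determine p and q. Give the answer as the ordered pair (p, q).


We need p + q = 13 and p - q = 1.
Adding: 2p = 13 + 1 = 14, so p = 7.
Then q = 13 - 7 = 6.
(p, q) = (7, 6)


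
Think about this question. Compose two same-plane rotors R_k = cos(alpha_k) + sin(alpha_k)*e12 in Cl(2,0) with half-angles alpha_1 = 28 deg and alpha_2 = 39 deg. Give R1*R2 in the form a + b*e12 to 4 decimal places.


Same-plane rotors commute and their half-angles add:
R1*R2 = cos(a1 + a2) + sin(a1 + a2)*e12.
a1 + a2 = 28 + 39 = 67 deg
cos(67 deg) = 0.3907
sin(67 deg) = 0.9205
R1*R2 = 0.3907 + 0.9205*e12


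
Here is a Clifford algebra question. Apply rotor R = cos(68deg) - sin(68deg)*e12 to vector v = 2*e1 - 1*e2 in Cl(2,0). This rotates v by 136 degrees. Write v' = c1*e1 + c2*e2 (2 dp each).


Rotor R = cos(68deg) - sin(68deg)*e12
Rotation angle theta = 2 * 68 = 136 degrees
v' = R*v*~R rotates v by theta.
cos(136deg) = -0.7193, sin(136deg) = 0.6947
v'_1 = 2*cos(136deg) - (-1)*sin(136deg)
= 2*(-0.7193) - (-1)*0.6947
= -0.74
v'_2 = 2*sin(136deg) + (-1)*cos(136deg)
= 2*0.6947 + (-1)*(-0.7193)
= 2.11
v' = -0.74*e1 + 2.11*e2


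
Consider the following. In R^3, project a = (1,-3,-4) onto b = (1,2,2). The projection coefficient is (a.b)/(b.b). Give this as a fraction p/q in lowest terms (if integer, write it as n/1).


Projection coefficient = (a . b) / (b . b)
a . b = 1*1 + (-3)*2 + (-4)*2
= 1 + (-6) + (-8) = -13
b . b = 1^2 + 2^2 + 2^2
= 1 + 4 + 4 = 9
Coefficient = -13/9
In lowest terms: -13/9


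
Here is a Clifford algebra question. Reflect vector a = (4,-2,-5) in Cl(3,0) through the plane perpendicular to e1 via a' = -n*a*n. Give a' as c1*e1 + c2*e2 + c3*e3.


Reflection formula: a' = -n*a*n, with n = e1 (unit vector, n^2 = 1).
For reflection through hyperplane perp to e1:
The component along e1 flips sign, others stay.
a = (4, -2, -5)
a' = (-4, -2, -5)
a' = -4*e1 - 2*e2 - 5*e3


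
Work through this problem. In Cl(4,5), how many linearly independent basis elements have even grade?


Even subalgebra dimension = 2^(n-1)
n = 4 + 5 = 9
2^(9 - 1) = 2^8 = 256
Verification: sum of C(9,k) for even k = 1 + 36 + 126 + 84 + 9 = 256
Result = 256


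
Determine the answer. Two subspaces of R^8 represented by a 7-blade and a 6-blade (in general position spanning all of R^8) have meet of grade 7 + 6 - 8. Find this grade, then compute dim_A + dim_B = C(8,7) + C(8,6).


Meet grade = grade(A) + grade(B) - n
= 7 + 6 - 8 = 5
C(8,7) = 8
C(8,6) = 28
dim_A + dim_B = 8 + 28 = 36


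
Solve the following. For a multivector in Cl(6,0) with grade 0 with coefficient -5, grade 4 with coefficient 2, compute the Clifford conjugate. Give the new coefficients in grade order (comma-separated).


Clifford conjugate sign for grade k: (-1)^(k(k+1)/2)
Grade 0: (-1)^(0*1/2) = (-1)^0 = 1, coeff -5 -> -5
Grade 4: (-1)^(4*5/2) = (-1)^10 = 1, coeff 2 -> 2
Conjugated coefficients: -5, 2


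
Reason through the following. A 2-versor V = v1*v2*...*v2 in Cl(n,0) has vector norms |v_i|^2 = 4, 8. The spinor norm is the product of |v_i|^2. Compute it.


Spinor norm N(V) = |v1|^2 * |v2|^2 * ... * |v2|^2
= 4 * 8
Running product: 4, 32
N(V) = 32


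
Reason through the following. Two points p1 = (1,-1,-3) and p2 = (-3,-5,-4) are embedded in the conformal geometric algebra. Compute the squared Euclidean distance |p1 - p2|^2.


p1 - p2 = (4, 4, 1)
|p1 - p2|^2 = 4^2 + 4^2 + 1^2
= 16 + 16 + 1
= 33


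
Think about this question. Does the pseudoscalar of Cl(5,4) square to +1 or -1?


The pseudoscalar I = e1...e_n (product of all n generators) of Cl(p,q) satisfies I^2 = (-1)^(q + n(n-1)/2).
p = 5, q = 4, n = p + q = 9
n(n-1)/2 = 9 * 8 / 2 = 36
Exponent = q + n(n-1)/2 = 4 + 36 = 40
I^2 = (-1)^40 = +1


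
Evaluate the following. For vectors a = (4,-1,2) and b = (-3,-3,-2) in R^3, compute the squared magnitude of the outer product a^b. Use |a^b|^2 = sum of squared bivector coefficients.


a wedge b = (a1*b2 - a2*b1)*e12 + (a1*b3 - a3*b1)*e13 + (a2*b3 - a3*b2)*e23
e12 coeff: 4*(-3) - (-1)*(-3) = -12 - 3 = -15
e13 coeff: 4*(-2) - 2*(-3) = -8 - (-6) = -2
e23 coeff: (-1)*(-2) - 2*(-3) = 2 - (-6) = 8
|a wedge b|^2 = (-15)^2 + (-2)^2 + 8^2
= 225 + 4 + 64
= 293


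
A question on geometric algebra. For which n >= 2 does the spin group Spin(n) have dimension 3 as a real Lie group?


dim Spin(n) = dim so(n) = n(n-1)/2.
Solve n(n-1)/2 = 3, i.e. n^2 - n - 6 = 0.
Discriminant = 1 + 8*3 = 25
n = (1 + sqrt(25))/2 = (1 + 5)/2 = 3


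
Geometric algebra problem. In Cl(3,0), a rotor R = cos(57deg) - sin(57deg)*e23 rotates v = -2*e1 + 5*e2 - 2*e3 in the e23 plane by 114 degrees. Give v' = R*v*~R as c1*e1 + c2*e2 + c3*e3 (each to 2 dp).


Rotor R = cos(57deg) - sin(57deg)*e23
Rotation angle theta = 2 * 57 = 114 degrees in the e23 plane (e2 -> e3).
The component perpendicular to the plane (e1) is invariant: v'_1 = v1 = -2.00
cos(114deg) = -0.4067, sin(114deg) = 0.9135
v'_2 = v2*cos(theta) - v3*sin(theta) = 5*(-0.4067) - (-2)*0.9135 = -0.21
v'_3 = v2*sin(theta) + v3*cos(theta) = 5*0.9135 + (-2)*(-0.4067) = 5.38
v' = -2.00*e1 - 0.21*e2 + 5.38*e3


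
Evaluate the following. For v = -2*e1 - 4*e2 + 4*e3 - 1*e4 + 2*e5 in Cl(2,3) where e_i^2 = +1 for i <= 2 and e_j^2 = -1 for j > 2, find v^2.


v^2 = sum of c_i^2 * e_i^2
Positive signature terms (e_i^2 = +1): (-2)^2 + (-4)^2 = 20
Negative signature terms (e_j^2 = -1): 4^2 + (-1)^2 + 2^2 = 21
v^2 = 20 - 21 = -1


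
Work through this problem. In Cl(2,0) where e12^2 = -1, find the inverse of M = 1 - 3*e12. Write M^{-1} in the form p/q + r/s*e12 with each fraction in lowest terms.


M = 1 - 3*e12, where e12^2 = -1.
Since M commutes with its reverse ~M = a - b*e12, M * ~M = a^2 - b^2*e12^2 = a^2 + b^2.
So M^{-1} = ~M / (a^2 + b^2) = (a - b*e12)/(a^2 + b^2).
a^2 + b^2 = 1 + 9 = 10
Scalar part = 1/10 = 1/10
Bivector coeff = 3/10 = 3/10
M^{-1} = 1/10 + 3/10*e12


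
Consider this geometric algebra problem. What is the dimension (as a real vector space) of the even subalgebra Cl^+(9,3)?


Even subalgebra dimension = 2^(n-1)
n = 9 + 3 = 12
2^(12 - 1) = 2^11 = 2048
Verification: sum of C(12,k) for even k = 1 + 66 + 495 + 924 + 495 + 66 + 1 = 2048
Result = 2048


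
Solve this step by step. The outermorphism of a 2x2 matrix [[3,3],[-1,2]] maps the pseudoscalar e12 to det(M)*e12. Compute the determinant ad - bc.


The outermorphism of a linear map f sends e1^e2 to f(e1)^f(e2).
f(e1) = 3*e1 - 1*e2
f(e2) = 3*e1 + 2*e2
f(e1) ^ f(e2) = (3*e1 - 1*e2) ^ (3*e1 + 2*e2)
= 3*2*e12 + (-1)*3*e21
= (6 - (-3))*e12
= 9*e12
Coefficient = 9


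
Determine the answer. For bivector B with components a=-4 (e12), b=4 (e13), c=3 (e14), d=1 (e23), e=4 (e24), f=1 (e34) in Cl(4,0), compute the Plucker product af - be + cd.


Plucker relation: af - be + cd
a*f = (-4)*1 = -4
b*e = 4*4 = 16
c*d = 3*1 = 3
af - be + cd = -4 - 16 + 3
= -17


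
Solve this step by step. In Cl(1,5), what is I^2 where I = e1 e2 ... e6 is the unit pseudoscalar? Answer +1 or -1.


The pseudoscalar I = e1...e_n (product of all n generators) of Cl(p,q) satisfies I^2 = (-1)^(q + n(n-1)/2).
p = 1, q = 5, n = p + q = 6
n(n-1)/2 = 6 * 5 / 2 = 15
Exponent = q + n(n-1)/2 = 5 + 15 = 20
I^2 = (-1)^20 = +1


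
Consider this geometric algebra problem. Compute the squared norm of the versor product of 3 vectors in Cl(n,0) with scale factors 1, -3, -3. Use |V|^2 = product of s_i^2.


Each vector v_i has |v_i|^2 = s_i^2
Squared scales: 1^2 = 1, (-3)^2 = 9, (-3)^2 = 9
|V|^2 = 1 * 9 * 9
= 81


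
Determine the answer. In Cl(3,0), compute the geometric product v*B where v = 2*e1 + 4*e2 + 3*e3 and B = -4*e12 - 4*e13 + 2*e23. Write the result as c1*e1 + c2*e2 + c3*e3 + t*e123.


vB has grade-1 (vector) and grade-3 (trivector) parts: vB = (v _| B) + (v ^ B).
Vector part <vB>_1:
  e1: -v2*b12 - v3*b13 = -(4)*(-4) - (3)*(-4) = 28
  e2: v1*b12 - v3*b23 = (2)*(-4) - (3)*(2) = -14
  e3: v1*b13 + v2*b23 = (2)*(-4) + (4)*(2) = 0
Trivector part <vB>_3:
  e123: v1*b23 - v2*b13 + v3*b12 = (2)*(2) - (4)*(-4) + (3)*(-4) = 8
vB = 28*e1 - 14*e2 + 0*e3 + 8*e123


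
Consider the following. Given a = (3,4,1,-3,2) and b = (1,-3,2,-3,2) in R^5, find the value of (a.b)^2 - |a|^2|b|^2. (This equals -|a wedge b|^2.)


a . b = 3*1 + 4*(-3) + 1*2 + (-3)*(-3) + 2*2
= 3 + (-12) + 2 + 9 + 4 = 6
|a|^2 = 3^2 + 4^2 + 1^2 + (-3)^2 + 2^2 = 39
|b|^2 = 1^2 + (-3)^2 + 2^2 + (-3)^2 + 2^2 = 27
(a.b)^2 = 6^2 = 36
|a|^2 * |b|^2 = 39 * 27 = 1053
Result = 36 - 1053 = -1017


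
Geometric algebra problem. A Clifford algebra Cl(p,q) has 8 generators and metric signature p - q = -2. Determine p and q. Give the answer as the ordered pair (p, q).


We need p + q = 8 and p - q = -2.
Adding: 2p = 8 + (-2) = 6, so p = 3.
Then q = 8 - 3 = 5.
(p, q) = (3, 5)


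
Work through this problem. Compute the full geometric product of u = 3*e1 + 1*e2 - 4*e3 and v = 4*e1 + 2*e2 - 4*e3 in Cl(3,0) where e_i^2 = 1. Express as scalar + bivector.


In Cl(3,0): e_i^2 = 1, e_ie_j = -e_je_i for i != j.
Scalar part = u . v = 3*4 + 1*2 + (-4)*(-4)
= 12 + 2 + 16 = 30
e12 coeff = 3*2 - 1*4 = 6 - 4 = 2
e13 coeff = 3*(-4) - (-4)*4 = -12 - (-16) = 4
e23 coeff = 1*(-4) - (-4)*2 = -4 - (-8) = 4
uv = 30 + 2*e12 + 4*e13 + 4*e23


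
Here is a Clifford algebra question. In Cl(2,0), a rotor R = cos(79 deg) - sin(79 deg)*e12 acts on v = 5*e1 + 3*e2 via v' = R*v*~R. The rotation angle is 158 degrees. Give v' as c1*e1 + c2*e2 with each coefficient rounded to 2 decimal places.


Rotor R = cos(79deg) - sin(79deg)*e12
Rotation angle theta = 2 * 79 = 158 degrees
v' = R*v*~R rotates v by theta.
cos(158deg) = -0.9272, sin(158deg) = 0.3746
v'_1 = 5*cos(158deg) - 3*sin(158deg)
= 5*(-0.9272) - 3*0.3746
= -5.76
v'_2 = 5*sin(158deg) + 3*cos(158deg)
= 5*0.3746 + 3*(-0.9272)
= -0.91
v' = -5.76*e1 - 0.91*e2


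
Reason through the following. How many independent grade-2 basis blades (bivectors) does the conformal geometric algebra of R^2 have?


The conformal model of R^2 uses Cl(3,1) with m = 2 + 2 = 4 generators.
Number of grade-2 blades = C(m, 2) = C(4, 2)
= 4*3/2 = 6


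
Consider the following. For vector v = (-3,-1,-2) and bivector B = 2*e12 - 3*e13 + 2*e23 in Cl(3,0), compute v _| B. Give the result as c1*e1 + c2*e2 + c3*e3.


Left contraction v _| B = <vB>_1 (grade-1 part of the geometric product vB).
Using e1_|e12 = e2, e2_|e12 = -e1, e1_|e13 = e3, e3_|e13 = -e1, e2_|e23 = e3, e3_|e23 = -e2:
e1 coeff: -v2*b12 - v3*b13 = -(-1)*(2) - (-2)*(-3) = -4
e2 coeff: v1*b12 - v3*b23 = (-3)*(2) - (-2)*(2) = -2
e3 coeff: v1*b13 + v2*b23 = (-3)*(-3) + (-1)*(2) = 7
v _| B = -4*e1 - 2*e2 + 7*e3


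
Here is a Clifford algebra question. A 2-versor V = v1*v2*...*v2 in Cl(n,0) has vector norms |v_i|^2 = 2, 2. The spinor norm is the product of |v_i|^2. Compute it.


Spinor norm N(V) = |v1|^2 * |v2|^2 * ... * |v2|^2
= 2 * 2
Running product: 2, 4
N(V) = 4


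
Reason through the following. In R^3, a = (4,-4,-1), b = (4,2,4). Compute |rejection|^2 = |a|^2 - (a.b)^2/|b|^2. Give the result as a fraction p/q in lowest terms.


|a|^2 = 4^2 + (-4)^2 + (-1)^2 = 33
|b|^2 = 4^2 + 2^2 + 4^2 = 36
a . b = 4*4 + (-4)*2 + (-1)*4 = 4
(a.b)^2 = 4^2 = 16
|rej|^2 = 33 - 16/36
= (1188 - 16)/36
= 1172/36
In lowest terms: 293/9


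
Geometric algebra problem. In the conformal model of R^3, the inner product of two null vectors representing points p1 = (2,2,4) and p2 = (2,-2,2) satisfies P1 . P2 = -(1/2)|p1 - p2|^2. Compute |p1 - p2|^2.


p1 - p2 = (0, 4, 2)
|p1 - p2|^2 = 0^2 + 4^2 + 2^2
= 0 + 16 + 4
= 20


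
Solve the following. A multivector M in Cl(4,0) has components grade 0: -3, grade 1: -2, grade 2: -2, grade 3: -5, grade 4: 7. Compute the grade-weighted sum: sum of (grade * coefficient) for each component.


Grade-weighted sum = sum of grade_k * coefficient_k
0*(-3) = 0
1*(-2) = -2
2*(-2) = -4
3*(-5) = -15
4*7 = 28
Total = 0 + (-2) + (-4) + (-15) + 28 = 7


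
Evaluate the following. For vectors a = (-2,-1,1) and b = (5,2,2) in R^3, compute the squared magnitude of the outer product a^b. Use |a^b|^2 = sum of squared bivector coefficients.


a wedge b = (a1*b2 - a2*b1)*e12 + (a1*b3 - a3*b1)*e13 + (a2*b3 - a3*b2)*e23
e12 coeff: (-2)*2 - (-1)*5 = -4 - (-5) = 1
e13 coeff: (-2)*2 - 1*5 = -4 - 5 = -9
e23 coeff: (-1)*2 - 1*2 = -2 - 2 = -4
|a wedge b|^2 = 1^2 + (-9)^2 + (-4)^2
= 1 + 81 + 16
= 98


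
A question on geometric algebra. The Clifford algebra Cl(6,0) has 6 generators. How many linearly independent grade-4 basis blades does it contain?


Number of grade-k basis blades in Cl(p,q) with n = p + q is C(n, k).
n = 6 + 0 = 6
C(6, 4) = 6! / (4! * 2!)
= 720 / (24 * 2)
= 15


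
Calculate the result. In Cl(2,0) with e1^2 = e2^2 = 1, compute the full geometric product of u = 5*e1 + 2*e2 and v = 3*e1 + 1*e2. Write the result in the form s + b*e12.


Expand: (5*e1 + 2*e2)(3*e1 + 1*e2)
= 5*3*e1e1 + 5*1*e1e2 + 2*3*e2e1 + 2*1*e2e2
Using e1^2 = e2^2 = 1, e2e1 = -e1e2:
Scalar part s = 5*3 + 2*1 = 15 + 2 = 17
Bivector part b = 5*1 - 2*3 = 5 - 6 = -1
uv = 17 - 1*e12


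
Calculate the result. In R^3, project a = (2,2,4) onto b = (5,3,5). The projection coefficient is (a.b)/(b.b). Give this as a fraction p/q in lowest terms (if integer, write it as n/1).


Projection coefficient = (a . b) / (b . b)
a . b = 2*5 + 2*3 + 4*5
= 10 + 6 + 20 = 36
b . b = 5^2 + 3^2 + 5^2
= 25 + 9 + 25 = 59
Coefficient = 36/59
In lowest terms: 36/59


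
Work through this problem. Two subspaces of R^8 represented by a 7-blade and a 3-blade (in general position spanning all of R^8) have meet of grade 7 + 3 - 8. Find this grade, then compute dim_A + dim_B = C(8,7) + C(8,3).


Meet grade = grade(A) + grade(B) - n
= 7 + 3 - 8 = 2
C(8,7) = 8
C(8,3) = 56
dim_A + dim_B = 8 + 56 = 64


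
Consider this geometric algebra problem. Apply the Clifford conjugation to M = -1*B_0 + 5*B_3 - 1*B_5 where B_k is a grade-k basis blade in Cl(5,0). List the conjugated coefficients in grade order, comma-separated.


Clifford conjugate sign for grade k: (-1)^(k(k+1)/2)
Grade 0: (-1)^(0*1/2) = (-1)^0 = 1, coeff -1 -> -1
Grade 3: (-1)^(3*4/2) = (-1)^6 = 1, coeff 5 -> 5
Grade 5: (-1)^(5*6/2) = (-1)^15 = -1, coeff -1 -> 1
Conjugated coefficients: -1, 5, 1


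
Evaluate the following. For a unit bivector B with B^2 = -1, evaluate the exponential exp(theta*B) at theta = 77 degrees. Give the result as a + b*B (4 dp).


For a unit bivector B with B^2 = -1, the exponential series gives
e^(theta*B) = cos(theta) + sin(theta)*B (the GA analogue of Euler's formula).
theta = 77 degrees = 1.343904 rad
cos(77 deg) = 0.2250
sin(77 deg) = 0.9744
exp(theta*B) = 0.2250 + 0.9744*B


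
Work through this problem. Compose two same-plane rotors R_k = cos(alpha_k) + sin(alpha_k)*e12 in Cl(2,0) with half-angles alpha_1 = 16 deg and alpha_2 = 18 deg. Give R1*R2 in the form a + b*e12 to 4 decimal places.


Same-plane rotors commute and their half-angles add:
R1*R2 = cos(a1 + a2) + sin(a1 + a2)*e12.
a1 + a2 = 16 + 18 = 34 deg
cos(34 deg) = 0.8290
sin(34 deg) = 0.5592
R1*R2 = 0.8290 + 0.5592*e12


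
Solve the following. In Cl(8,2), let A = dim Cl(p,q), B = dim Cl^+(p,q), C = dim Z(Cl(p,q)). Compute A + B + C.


n = 8 + 2 = 10
Total dim = 2^10 = 1024
Even subalgebra dim = 2^9 = 512
n is even, so center dim = 1
Sum = 1024 + 512 + 1 = 1537


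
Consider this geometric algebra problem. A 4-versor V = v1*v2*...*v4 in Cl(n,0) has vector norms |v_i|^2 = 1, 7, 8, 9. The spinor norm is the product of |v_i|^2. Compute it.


Spinor norm N(V) = |v1|^2 * |v2|^2 * ... * |v4|^2
= 1 * 7 * 8 * 9
Running product: 1, 7, 56, 504
N(V) = 504
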